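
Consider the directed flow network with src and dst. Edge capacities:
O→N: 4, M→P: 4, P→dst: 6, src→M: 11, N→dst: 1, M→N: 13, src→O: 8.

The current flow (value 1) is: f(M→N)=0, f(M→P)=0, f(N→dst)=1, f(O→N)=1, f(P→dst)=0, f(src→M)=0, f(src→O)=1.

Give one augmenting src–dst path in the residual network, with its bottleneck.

Residual along src→M→P→dst: src→M: 11, M→P: 4, P→dst: 6.
Bottleneck = min = 4.

src→M→P→dst, bottleneck 4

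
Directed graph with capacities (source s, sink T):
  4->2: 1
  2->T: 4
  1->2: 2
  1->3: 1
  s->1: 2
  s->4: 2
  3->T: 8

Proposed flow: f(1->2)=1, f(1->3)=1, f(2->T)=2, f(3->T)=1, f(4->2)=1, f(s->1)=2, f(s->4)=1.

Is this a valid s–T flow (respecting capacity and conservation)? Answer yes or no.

Every edge has 0 ≤ f(e) ≤ cap(e).
At each intermediate node, inflow equals outflow.

Yes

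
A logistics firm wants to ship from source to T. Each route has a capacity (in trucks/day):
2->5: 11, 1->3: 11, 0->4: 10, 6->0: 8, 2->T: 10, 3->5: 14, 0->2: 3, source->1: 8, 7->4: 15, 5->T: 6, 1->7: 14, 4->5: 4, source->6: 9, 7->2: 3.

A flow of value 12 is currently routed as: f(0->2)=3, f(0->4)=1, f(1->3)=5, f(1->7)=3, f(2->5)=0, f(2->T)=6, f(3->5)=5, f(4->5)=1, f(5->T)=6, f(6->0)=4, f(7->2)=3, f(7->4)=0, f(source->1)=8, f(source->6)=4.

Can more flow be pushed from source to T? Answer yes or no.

No

Residual reachable from source: {0, 1, 3, 4, 5, 6, 7, source}; T is not reachable.
Saturated cut: 0->2, 7->2, 5->T with total capacity 12 = current flow value. Flow is maximum.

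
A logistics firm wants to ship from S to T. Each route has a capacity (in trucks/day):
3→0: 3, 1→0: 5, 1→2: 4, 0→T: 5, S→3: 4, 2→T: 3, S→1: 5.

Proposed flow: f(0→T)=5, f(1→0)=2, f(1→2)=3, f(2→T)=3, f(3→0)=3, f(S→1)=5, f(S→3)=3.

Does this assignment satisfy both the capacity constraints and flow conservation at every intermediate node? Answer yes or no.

Every edge has 0 ≤ f(e) ≤ cap(e).
At each intermediate node, inflow equals outflow.

Yes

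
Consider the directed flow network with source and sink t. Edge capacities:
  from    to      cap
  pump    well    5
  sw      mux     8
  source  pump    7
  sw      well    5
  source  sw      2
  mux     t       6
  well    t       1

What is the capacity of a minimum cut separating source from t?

3

Max flow = 3 (via 2 augmenting paths).
In the residual at optimum, the set reachable from source is {pump, source, well}.
Cut edges: source->sw (cap 2), well->t (cap 1). Sum = 3.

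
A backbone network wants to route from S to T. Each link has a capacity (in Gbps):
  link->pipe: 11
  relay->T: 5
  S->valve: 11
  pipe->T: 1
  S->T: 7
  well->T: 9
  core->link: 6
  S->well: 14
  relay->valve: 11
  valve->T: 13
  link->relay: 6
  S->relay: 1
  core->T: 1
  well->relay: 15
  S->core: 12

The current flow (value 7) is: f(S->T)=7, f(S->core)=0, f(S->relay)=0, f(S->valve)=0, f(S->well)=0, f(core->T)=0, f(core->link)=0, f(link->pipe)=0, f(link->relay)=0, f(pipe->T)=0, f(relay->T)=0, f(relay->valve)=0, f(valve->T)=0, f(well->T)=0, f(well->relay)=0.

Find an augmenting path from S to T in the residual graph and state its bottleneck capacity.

Residual along S->core->T: S->core: 12, core->T: 1.
Bottleneck = min = 1.

S->core->T, bottleneck 1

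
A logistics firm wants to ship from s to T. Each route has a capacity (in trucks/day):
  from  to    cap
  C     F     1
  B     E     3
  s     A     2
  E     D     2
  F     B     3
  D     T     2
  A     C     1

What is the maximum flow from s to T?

1

Augment s→A→C→F→B→E→D→T: bottleneck 1. Total 1.
No augmenting path remains in the residual graph.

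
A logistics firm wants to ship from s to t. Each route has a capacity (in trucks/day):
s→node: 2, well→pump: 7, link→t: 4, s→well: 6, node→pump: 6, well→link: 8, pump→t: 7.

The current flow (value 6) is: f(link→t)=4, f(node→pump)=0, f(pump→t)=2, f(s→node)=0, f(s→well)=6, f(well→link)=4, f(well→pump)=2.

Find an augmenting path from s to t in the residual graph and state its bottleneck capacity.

Residual along s→node→pump→t: s→node: 2, node→pump: 6, pump→t: 5.
Bottleneck = min = 2.

s→node→pump→t, bottleneck 2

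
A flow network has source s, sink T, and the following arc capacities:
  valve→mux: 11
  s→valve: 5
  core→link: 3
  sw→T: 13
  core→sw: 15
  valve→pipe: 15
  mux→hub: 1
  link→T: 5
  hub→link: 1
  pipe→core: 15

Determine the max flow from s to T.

5

Augment s→valve→mux→hub→link→T: bottleneck 1. Total 1.
Augment s→valve→pipe→core→link→T: bottleneck 3. Total 4.
Augment s→valve→pipe→core→sw→T: bottleneck 1. Total 5.
No augmenting path remains in the residual graph.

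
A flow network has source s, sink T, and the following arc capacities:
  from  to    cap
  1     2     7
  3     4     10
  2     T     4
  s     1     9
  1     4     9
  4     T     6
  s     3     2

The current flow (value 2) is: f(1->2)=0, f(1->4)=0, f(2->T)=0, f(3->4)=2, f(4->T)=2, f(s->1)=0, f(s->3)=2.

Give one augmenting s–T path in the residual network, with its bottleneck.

Residual along s->1->4->T: s->1: 9, 1->4: 9, 4->T: 4.
Bottleneck = min = 4.

s->1->4->T, bottleneck 4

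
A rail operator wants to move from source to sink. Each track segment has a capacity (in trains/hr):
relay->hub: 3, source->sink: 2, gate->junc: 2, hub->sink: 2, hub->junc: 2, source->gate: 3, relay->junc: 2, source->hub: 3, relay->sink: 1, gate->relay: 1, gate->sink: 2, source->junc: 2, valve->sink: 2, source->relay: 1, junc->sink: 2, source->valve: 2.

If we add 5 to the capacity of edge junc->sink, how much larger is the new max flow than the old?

Original max flow = 11.
After raising cap(junc->sink), augmenting paths through that edge carry 2 more units.
New max flow = 13. Increase = 2.

2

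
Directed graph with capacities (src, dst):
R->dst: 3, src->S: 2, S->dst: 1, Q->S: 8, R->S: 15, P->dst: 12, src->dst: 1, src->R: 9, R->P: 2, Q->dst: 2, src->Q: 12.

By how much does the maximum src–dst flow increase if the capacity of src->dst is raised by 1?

Original max flow = 9.
After raising cap(src->dst), augmenting paths through that edge carry 1 more unit.
New max flow = 10. Increase = 1.

1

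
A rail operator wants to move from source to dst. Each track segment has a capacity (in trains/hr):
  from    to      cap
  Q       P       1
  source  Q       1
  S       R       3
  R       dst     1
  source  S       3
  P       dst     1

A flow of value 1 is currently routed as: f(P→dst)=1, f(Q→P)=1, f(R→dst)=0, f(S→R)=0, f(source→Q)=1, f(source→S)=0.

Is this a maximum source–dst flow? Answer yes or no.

No

Residual path source→S→R→dst has bottleneck 1 > 0.
Pushing 1 along it raises the flow to 2, so the given flow is not maximum.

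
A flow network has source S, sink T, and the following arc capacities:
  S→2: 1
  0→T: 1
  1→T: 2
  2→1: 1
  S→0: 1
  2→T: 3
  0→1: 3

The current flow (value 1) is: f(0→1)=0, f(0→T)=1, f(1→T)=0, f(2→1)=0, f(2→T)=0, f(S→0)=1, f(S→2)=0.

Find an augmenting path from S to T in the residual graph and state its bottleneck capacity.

Residual along S→2→T: S→2: 1, 2→T: 3.
Bottleneck = min = 1.

S→2→T, bottleneck 1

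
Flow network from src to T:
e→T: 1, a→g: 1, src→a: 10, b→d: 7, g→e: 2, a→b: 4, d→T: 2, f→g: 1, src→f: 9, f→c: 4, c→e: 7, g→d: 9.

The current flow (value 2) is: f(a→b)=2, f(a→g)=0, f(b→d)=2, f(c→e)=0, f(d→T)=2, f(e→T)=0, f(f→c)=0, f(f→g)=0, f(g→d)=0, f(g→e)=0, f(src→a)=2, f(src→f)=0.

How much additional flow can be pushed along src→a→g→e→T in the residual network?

Residual capacities along the path: src→a: 8, a→g: 1, g→e: 2, e→T: 1.
Minimum is 1.

1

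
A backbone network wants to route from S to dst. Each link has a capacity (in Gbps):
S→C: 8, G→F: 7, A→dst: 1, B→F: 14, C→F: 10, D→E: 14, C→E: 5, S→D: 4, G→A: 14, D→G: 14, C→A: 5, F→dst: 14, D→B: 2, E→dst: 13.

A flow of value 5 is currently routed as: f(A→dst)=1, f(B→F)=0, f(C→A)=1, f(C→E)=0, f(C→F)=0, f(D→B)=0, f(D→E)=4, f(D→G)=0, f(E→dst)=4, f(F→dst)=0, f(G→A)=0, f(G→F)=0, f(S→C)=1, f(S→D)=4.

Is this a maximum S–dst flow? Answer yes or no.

Residual path S→C→F→dst has bottleneck 7 > 0.
Pushing 7 along it raises the flow to 12, so the given flow is not maximum.

No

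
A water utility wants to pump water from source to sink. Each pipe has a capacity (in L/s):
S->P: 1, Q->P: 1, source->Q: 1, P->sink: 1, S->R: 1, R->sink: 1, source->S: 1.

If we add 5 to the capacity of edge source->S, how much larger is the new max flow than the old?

0

Original max flow = 2.
Even with extra capacity on source->S, another cut of capacity 2 remains binding.
New max flow = 2. Increase = 0.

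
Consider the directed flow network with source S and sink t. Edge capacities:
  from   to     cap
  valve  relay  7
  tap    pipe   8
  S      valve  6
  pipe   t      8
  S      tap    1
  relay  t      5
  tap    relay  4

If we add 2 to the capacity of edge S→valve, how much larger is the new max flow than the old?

Original max flow = 6.
Edge S→valve does not cross the min cut (source side {S, relay, valve}), so extra capacity there cannot help.
New max flow = 6. Increase = 0.

0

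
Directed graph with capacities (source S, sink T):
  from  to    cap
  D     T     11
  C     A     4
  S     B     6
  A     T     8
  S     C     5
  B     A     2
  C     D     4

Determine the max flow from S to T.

Augment S->B->A->T: bottleneck 2. Total 2.
Augment S->C->A->T: bottleneck 4. Total 6.
Augment S->C->D->T: bottleneck 1. Total 7.
No augmenting path remains in the residual graph.

7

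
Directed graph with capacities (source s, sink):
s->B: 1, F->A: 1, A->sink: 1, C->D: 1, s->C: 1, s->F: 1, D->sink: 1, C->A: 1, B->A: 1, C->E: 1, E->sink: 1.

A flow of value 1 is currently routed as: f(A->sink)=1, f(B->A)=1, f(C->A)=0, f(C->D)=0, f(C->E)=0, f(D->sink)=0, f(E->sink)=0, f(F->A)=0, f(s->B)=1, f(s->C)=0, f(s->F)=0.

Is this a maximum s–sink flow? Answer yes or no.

Residual path s->C->D->sink has bottleneck 1 > 0.
Pushing 1 along it raises the flow to 2, so the given flow is not maximum.

No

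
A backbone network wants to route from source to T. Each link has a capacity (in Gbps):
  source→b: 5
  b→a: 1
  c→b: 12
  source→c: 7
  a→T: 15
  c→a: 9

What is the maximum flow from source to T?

8

Augment source→c→a→T: bottleneck 7. Total 7.
Augment source→b→a→T: bottleneck 1. Total 8.
No augmenting path remains in the residual graph.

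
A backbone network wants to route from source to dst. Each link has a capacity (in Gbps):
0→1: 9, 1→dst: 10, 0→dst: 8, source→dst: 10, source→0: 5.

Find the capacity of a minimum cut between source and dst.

Max flow = 15 (via 2 augmenting paths).
In the residual at optimum, the set reachable from source is {source}.
Cut edges: source→0 (cap 5), source→dst (cap 10). Sum = 15.

15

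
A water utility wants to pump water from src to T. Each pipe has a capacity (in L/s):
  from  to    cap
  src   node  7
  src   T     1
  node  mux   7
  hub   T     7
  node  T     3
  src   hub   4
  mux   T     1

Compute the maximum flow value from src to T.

9

Augment src->T: bottleneck 1. Total 1.
Augment src->node->T: bottleneck 3. Total 4.
Augment src->hub->T: bottleneck 4. Total 8.
Augment src->node->mux->T: bottleneck 1. Total 9.
No augmenting path remains in the residual graph.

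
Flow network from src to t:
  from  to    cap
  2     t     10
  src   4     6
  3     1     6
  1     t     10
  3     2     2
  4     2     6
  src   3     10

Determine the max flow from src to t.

14

Augment src->4->2->t: bottleneck 6. Total 6.
Augment src->3->2->t: bottleneck 2. Total 8.
Augment src->3->1->t: bottleneck 6. Total 14.
No augmenting path remains in the residual graph.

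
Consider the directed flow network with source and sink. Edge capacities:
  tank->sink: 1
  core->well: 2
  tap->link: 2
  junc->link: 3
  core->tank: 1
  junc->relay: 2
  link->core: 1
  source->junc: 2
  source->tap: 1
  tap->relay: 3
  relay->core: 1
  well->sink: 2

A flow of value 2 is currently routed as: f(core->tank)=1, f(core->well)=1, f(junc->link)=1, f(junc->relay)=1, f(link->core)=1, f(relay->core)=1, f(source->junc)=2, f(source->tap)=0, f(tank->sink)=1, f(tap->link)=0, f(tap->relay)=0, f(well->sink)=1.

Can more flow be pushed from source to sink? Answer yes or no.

Residual reachable from source: {junc, link, relay, source, tap}; sink is not reachable.
Saturated cut: link->core, relay->core with total capacity 2 = current flow value. Flow is maximum.

No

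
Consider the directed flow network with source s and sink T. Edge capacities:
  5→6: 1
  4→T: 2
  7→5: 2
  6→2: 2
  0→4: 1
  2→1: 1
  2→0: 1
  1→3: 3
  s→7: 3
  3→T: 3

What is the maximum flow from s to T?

Augment s→7→5→6→2→0→4→T: bottleneck 1. Total 1.
No augmenting path remains in the residual graph.

1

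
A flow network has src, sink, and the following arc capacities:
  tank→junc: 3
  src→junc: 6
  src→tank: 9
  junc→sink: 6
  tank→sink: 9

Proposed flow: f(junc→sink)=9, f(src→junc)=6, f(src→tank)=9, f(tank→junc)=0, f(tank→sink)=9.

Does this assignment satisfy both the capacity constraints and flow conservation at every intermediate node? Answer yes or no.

Capacity violated on junc→sink: flow 9 > capacity 6.

No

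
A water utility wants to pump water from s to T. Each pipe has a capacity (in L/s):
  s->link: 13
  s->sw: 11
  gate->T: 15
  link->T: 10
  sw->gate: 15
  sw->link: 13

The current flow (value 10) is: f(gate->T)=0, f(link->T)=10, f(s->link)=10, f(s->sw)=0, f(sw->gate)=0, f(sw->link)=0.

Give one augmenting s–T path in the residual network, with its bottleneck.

Residual along s->sw->gate->T: s->sw: 11, sw->gate: 15, gate->T: 15.
Bottleneck = min = 11.

s->sw->gate->T, bottleneck 11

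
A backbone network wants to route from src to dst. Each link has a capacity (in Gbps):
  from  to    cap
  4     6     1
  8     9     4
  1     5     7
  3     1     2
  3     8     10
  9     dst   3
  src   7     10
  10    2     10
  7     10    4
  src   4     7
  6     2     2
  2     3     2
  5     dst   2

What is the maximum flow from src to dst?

2

Augment src→4→6→2→3→1→5→dst: bottleneck 1. Total 1.
Augment src→7→10→2→3→1→5→dst: bottleneck 1. Total 2.
No augmenting path remains in the residual graph.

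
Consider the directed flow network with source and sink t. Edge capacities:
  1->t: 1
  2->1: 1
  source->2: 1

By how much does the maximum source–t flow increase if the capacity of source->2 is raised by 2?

0

Original max flow = 1.
Even with extra capacity on source->2, another cut of capacity 1 remains binding.
New max flow = 1. Increase = 0.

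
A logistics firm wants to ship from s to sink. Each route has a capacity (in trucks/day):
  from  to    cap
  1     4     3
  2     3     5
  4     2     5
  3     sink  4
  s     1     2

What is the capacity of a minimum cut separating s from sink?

2

Max flow = 2 (via 1 augmenting path).
In the residual at optimum, the set reachable from s is {s}.
Cut edges: s→1 (cap 2). Sum = 2.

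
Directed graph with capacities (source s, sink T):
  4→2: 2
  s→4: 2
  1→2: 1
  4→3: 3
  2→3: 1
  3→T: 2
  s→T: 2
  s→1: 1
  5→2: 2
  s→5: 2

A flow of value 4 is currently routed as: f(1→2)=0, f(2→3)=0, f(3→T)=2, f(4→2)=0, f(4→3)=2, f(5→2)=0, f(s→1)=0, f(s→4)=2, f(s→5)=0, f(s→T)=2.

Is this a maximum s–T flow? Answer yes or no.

Residual reachable from s: {1, 2, 3, 4, 5, s}; T is not reachable.
Saturated cut: s→T, 3→T with total capacity 4 = current flow value. Flow is maximum.

Yes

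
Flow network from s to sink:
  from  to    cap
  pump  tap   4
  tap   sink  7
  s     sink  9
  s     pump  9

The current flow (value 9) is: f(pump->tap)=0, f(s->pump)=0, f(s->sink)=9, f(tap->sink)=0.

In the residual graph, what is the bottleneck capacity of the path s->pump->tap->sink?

4

Residual capacities along the path: s->pump: 9, pump->tap: 4, tap->sink: 7.
Minimum is 4.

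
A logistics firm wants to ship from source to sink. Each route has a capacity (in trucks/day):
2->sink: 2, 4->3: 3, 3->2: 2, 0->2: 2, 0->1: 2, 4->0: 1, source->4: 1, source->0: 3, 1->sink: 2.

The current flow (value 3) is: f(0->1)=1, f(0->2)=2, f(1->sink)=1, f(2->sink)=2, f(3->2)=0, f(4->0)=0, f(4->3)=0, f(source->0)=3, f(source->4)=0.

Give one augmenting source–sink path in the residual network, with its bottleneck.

source->4->0->1->sink, bottleneck 1

Residual along source->4->0->1->sink: source->4: 1, 4->0: 1, 0->1: 1, 1->sink: 1.
Bottleneck = min = 1.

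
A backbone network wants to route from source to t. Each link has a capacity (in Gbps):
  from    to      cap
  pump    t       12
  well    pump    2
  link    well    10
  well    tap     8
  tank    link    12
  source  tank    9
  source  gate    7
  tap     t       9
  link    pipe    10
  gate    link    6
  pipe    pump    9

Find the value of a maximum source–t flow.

15

Augment source->tank->link->pipe->pump->t: bottleneck 9. Total 9.
Augment source->gate->link->well->pump->t: bottleneck 2. Total 11.
Augment source->gate->link->well->tap->t: bottleneck 4. Total 15.
No augmenting path remains in the residual graph.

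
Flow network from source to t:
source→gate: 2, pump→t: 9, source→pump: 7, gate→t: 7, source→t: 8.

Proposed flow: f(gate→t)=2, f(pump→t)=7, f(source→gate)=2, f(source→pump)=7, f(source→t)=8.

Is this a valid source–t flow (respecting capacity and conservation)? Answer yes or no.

Yes

Every edge has 0 ≤ f(e) ≤ cap(e).
At each intermediate node, inflow equals outflow.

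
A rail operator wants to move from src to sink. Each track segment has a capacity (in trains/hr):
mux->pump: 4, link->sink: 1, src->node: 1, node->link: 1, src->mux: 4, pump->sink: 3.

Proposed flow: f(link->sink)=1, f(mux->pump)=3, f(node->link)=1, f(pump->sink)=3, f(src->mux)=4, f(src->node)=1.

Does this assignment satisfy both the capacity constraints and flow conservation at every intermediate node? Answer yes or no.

No

Conservation fails at mux: inflow 4 ≠ outflow 3.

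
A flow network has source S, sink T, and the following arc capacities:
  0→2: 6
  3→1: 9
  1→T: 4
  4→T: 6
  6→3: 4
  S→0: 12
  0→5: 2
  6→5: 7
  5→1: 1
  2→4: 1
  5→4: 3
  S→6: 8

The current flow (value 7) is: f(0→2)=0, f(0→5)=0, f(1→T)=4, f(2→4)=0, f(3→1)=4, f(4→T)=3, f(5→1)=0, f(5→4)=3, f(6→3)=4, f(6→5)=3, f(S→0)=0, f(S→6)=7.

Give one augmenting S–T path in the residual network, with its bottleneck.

S→0→2→4→T, bottleneck 1

Residual along S→0→2→4→T: S→0: 12, 0→2: 6, 2→4: 1, 4→T: 3.
Bottleneck = min = 1.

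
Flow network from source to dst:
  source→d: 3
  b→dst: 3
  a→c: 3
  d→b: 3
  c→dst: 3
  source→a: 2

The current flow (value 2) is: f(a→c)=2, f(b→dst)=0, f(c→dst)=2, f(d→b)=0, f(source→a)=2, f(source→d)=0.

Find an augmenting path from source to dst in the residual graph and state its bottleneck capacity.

Residual along source→d→b→dst: source→d: 3, d→b: 3, b→dst: 3.
Bottleneck = min = 3.

source→d→b→dst, bottleneck 3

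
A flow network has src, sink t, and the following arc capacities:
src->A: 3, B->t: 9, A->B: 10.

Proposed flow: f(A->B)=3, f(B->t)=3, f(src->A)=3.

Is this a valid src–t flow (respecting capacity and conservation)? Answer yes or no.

Every edge has 0 ≤ f(e) ≤ cap(e).
At each intermediate node, inflow equals outflow.

Yes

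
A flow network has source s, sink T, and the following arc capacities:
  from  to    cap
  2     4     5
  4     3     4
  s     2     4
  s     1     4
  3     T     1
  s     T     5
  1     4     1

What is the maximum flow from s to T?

Augment s->T: bottleneck 5. Total 5.
Augment s->1->4->3->T: bottleneck 1. Total 6.
No augmenting path remains in the residual graph.

6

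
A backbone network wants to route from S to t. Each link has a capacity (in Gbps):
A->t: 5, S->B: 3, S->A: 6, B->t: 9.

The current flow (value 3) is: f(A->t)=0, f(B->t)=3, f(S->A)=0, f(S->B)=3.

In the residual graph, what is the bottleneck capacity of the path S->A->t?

5

Residual capacities along the path: S->A: 6, A->t: 5.
Minimum is 5.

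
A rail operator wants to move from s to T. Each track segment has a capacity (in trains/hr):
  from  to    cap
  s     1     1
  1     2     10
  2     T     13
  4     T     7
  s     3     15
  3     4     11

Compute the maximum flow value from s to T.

Augment s→1→2→T: bottleneck 1. Total 1.
Augment s→3→4→T: bottleneck 7. Total 8.
No augmenting path remains in the residual graph.

8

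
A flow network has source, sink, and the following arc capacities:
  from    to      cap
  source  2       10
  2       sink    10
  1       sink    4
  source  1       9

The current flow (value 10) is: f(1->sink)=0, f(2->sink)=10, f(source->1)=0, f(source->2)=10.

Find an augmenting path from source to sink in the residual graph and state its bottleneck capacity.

source->1->sink, bottleneck 4

Residual along source->1->sink: source->1: 9, 1->sink: 4.
Bottleneck = min = 4.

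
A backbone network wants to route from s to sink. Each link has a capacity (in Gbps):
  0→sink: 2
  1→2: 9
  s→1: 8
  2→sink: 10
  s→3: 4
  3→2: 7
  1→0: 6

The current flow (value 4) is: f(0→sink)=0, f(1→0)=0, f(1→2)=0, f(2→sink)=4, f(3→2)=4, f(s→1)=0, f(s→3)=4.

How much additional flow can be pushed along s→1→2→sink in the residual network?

Residual capacities along the path: s→1: 8, 1→2: 9, 2→sink: 6.
Minimum is 6.

6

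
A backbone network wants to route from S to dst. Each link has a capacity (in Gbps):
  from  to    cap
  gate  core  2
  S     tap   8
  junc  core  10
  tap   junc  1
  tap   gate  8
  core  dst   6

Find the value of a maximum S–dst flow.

3

Augment S→tap→gate→core→dst: bottleneck 2. Total 2.
Augment S→tap→junc→core→dst: bottleneck 1. Total 3.
No augmenting path remains in the residual graph.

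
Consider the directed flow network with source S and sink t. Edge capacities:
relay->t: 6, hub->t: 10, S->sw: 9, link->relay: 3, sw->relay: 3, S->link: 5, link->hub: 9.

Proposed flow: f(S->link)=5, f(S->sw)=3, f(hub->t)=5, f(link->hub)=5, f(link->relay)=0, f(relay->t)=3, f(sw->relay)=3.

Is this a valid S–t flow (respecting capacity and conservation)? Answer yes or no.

Yes

Every edge has 0 ≤ f(e) ≤ cap(e).
At each intermediate node, inflow equals outflow.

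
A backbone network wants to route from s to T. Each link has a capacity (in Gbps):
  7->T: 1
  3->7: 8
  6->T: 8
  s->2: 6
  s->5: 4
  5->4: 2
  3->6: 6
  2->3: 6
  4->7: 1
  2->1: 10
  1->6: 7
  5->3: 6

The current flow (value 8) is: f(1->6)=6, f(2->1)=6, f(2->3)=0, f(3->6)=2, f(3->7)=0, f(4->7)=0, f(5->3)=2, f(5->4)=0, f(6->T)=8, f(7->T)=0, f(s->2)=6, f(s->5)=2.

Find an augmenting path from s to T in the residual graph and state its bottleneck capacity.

Residual along s->5->3->7->T: s->5: 2, 5->3: 4, 3->7: 8, 7->T: 1.
Bottleneck = min = 1.

s->5->3->7->T, bottleneck 1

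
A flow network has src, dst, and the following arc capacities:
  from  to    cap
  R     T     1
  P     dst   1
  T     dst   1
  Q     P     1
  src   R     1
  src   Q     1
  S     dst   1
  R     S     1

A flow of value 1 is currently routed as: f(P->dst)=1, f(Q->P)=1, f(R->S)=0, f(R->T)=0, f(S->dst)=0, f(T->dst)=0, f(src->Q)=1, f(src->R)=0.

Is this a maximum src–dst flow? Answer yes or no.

Residual path src->R->S->dst has bottleneck 1 > 0.
Pushing 1 along it raises the flow to 2, so the given flow is not maximum.

No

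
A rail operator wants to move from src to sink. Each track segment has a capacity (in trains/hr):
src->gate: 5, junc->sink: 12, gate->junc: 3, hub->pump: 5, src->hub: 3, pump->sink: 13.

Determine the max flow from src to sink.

6

Augment src->hub->pump->sink: bottleneck 3. Total 3.
Augment src->gate->junc->sink: bottleneck 3. Total 6.
No augmenting path remains in the residual graph.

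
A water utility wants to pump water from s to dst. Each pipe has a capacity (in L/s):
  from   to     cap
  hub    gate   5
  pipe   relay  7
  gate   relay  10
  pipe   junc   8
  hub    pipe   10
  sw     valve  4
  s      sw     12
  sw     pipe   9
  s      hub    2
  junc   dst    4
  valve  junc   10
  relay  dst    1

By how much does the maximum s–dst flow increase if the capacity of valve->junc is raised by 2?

0

Original max flow = 5.
Edge valve->junc does not cross the min cut (source side {gate, hub, junc, pipe, relay, s, sw, valve}), so extra capacity there cannot help.
New max flow = 5. Increase = 0.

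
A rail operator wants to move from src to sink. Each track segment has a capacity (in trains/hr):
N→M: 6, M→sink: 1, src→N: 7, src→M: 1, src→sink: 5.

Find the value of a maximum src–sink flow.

6

Augment src→sink: bottleneck 5. Total 5.
Augment src→M→sink: bottleneck 1. Total 6.
No augmenting path remains in the residual graph.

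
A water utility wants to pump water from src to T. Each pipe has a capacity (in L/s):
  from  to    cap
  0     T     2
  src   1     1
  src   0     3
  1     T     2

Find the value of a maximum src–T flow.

Augment src->1->T: bottleneck 1. Total 1.
Augment src->0->T: bottleneck 2. Total 3.
No augmenting path remains in the residual graph.

3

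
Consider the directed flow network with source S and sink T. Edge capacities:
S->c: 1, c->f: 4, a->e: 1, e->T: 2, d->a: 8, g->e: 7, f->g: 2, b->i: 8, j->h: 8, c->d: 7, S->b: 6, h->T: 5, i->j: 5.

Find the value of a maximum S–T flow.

6

Augment S->c->f->g->e->T: bottleneck 1. Total 1.
Augment S->b->i->j->h->T: bottleneck 5. Total 6.
No augmenting path remains in the residual graph.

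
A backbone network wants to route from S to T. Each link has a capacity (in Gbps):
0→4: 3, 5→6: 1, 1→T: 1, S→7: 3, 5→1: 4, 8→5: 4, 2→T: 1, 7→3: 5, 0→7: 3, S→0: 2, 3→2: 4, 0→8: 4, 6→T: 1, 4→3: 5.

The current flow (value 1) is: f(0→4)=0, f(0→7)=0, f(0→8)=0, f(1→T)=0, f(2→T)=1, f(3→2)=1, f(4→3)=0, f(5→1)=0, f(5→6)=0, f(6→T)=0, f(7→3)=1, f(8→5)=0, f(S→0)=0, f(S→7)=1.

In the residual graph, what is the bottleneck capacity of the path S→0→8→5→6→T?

1

Residual capacities along the path: S→0: 2, 0→8: 4, 8→5: 4, 5→6: 1, 6→T: 1.
Minimum is 1.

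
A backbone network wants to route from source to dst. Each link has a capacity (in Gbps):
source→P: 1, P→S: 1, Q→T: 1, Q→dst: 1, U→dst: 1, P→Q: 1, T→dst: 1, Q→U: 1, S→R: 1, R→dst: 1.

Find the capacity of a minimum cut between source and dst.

Max flow = 1 (via 1 augmenting path).
In the residual at optimum, the set reachable from source is {source}.
Cut edges: source→P (cap 1). Sum = 1.

1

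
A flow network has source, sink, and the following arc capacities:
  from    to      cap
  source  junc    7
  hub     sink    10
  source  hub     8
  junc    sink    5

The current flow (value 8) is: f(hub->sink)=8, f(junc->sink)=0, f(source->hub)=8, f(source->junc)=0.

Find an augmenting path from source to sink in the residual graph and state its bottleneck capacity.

source->junc->sink, bottleneck 5

Residual along source->junc->sink: source->junc: 7, junc->sink: 5.
Bottleneck = min = 5.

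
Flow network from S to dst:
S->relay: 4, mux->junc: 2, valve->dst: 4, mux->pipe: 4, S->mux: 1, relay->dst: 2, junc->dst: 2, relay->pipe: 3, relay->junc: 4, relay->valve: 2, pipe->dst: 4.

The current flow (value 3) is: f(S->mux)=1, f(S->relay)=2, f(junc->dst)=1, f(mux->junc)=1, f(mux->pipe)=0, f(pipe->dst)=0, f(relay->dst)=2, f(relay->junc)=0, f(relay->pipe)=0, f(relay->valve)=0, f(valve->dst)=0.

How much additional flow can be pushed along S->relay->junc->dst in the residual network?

1

Residual capacities along the path: S->relay: 2, relay->junc: 4, junc->dst: 1.
Minimum is 1.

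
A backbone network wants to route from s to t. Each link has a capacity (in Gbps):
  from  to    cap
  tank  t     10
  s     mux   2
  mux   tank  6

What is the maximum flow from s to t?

2

Augment s→mux→tank→t: bottleneck 2. Total 2.
No augmenting path remains in the residual graph.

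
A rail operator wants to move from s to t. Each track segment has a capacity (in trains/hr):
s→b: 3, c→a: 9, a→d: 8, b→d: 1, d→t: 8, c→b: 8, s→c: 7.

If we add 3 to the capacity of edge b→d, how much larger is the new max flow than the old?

Original max flow = 8.
Even with extra capacity on b→d, another cut of capacity 8 remains binding.
New max flow = 8. Increase = 0.

0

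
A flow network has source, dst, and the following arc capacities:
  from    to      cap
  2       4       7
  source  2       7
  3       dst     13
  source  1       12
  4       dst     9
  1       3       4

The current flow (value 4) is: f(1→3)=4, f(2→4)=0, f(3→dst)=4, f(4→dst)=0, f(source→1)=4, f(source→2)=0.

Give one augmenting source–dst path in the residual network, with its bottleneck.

source→2→4→dst, bottleneck 7

Residual along source→2→4→dst: source→2: 7, 2→4: 7, 4→dst: 9.
Bottleneck = min = 7.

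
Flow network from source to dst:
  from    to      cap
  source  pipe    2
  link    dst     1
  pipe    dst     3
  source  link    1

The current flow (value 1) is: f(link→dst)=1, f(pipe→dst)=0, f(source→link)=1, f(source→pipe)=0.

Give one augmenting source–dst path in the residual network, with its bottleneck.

Residual along source→pipe→dst: source→pipe: 2, pipe→dst: 3.
Bottleneck = min = 2.

source→pipe→dst, bottleneck 2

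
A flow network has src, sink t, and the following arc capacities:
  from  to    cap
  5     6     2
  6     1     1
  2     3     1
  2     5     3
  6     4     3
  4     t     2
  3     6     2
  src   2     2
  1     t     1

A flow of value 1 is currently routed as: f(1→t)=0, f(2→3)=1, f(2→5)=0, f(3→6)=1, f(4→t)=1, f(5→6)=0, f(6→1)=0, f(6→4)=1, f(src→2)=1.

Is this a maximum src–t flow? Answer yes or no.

No

Residual path src→2→5→6→4→t has bottleneck 1 > 0.
Pushing 1 along it raises the flow to 2, so the given flow is not maximum.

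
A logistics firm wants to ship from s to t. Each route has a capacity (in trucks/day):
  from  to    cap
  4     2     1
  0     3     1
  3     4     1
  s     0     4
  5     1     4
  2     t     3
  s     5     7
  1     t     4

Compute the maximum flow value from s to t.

Augment s→5→1→t: bottleneck 4. Total 4.
Augment s→0→3→4→2→t: bottleneck 1. Total 5.
No augmenting path remains in the residual graph.

5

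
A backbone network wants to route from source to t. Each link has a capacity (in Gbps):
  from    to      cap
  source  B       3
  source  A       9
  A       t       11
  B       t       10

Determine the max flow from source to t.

12

Augment source→B→t: bottleneck 3. Total 3.
Augment source→A→t: bottleneck 9. Total 12.
No augmenting path remains in the residual graph.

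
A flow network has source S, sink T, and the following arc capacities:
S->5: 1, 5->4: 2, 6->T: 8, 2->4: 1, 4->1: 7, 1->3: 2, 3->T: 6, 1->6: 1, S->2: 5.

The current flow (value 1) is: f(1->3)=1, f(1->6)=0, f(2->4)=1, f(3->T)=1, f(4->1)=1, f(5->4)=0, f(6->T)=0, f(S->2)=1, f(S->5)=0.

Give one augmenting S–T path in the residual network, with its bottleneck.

Residual along S->5->4->1->3->T: S->5: 1, 5->4: 2, 4->1: 6, 1->3: 1, 3->T: 5.
Bottleneck = min = 1.

S->5->4->1->3->T, bottleneck 1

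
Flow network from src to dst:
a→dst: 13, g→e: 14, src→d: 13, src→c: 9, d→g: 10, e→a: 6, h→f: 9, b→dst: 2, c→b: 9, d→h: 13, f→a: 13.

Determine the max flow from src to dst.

Augment src→c→b→dst: bottleneck 2. Total 2.
Augment src→d→h→f→a→dst: bottleneck 9. Total 11.
Augment src→d→g→e→a→dst: bottleneck 4. Total 15.
No augmenting path remains in the residual graph.

15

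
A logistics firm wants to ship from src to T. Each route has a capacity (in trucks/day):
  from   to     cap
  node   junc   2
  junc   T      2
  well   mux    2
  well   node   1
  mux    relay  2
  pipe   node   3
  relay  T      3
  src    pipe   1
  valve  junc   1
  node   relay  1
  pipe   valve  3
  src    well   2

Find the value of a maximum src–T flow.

3

Augment src->pipe->valve->junc->T: bottleneck 1. Total 1.
Augment src->well->node->junc->T: bottleneck 1. Total 2.
Augment src->well->mux->relay->T: bottleneck 1. Total 3.
No augmenting path remains in the residual graph.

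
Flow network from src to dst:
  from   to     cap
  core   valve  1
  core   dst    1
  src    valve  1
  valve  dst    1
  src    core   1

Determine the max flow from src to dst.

2

Augment src->core->dst: bottleneck 1. Total 1.
Augment src->valve->dst: bottleneck 1. Total 2.
No augmenting path remains in the residual graph.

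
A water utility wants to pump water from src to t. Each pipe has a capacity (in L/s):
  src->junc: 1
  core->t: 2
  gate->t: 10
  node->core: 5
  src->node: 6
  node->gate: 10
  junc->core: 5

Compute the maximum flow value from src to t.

Augment src->junc->core->t: bottleneck 1. Total 1.
Augment src->node->core->t: bottleneck 1. Total 2.
Augment src->node->gate->t: bottleneck 5. Total 7.
No augmenting path remains in the residual graph.

7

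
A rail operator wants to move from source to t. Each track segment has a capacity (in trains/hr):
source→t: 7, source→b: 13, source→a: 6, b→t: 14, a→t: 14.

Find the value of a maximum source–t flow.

Augment source→t: bottleneck 7. Total 7.
Augment source→b→t: bottleneck 13. Total 20.
Augment source→a→t: bottleneck 6. Total 26.
No augmenting path remains in the residual graph.

26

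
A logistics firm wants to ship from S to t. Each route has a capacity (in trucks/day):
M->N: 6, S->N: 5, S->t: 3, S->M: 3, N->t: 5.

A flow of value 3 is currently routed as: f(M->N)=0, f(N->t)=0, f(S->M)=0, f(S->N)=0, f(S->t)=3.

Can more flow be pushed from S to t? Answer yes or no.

Yes

Residual path S->N->t has bottleneck 5 > 0.
Pushing 5 along it raises the flow to 8, so the given flow is not maximum.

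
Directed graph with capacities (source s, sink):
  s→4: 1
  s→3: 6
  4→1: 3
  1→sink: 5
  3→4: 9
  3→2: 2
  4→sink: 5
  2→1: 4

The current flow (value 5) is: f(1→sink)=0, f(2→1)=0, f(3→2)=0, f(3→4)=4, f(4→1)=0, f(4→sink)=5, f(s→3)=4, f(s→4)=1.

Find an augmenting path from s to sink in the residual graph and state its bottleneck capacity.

s→3→2→1→sink, bottleneck 2

Residual along s→3→2→1→sink: s→3: 2, 3→2: 2, 2→1: 4, 1→sink: 5.
Bottleneck = min = 2.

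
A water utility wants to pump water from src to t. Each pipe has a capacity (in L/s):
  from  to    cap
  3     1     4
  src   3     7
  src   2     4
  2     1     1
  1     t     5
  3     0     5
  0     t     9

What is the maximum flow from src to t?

8

Augment src→3→0→t: bottleneck 5. Total 5.
Augment src→3→1→t: bottleneck 2. Total 7.
Augment src→2→1→t: bottleneck 1. Total 8.
No augmenting path remains in the residual graph.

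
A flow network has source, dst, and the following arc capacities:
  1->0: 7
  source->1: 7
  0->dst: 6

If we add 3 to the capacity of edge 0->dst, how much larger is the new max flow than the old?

1

Original max flow = 6.
After raising cap(0->dst), augmenting paths through that edge carry 1 more unit.
New max flow = 7. Increase = 1.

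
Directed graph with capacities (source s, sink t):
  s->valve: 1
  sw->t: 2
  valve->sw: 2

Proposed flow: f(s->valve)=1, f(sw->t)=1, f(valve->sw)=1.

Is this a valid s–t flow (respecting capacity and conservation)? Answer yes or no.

Every edge has 0 ≤ f(e) ≤ cap(e).
At each intermediate node, inflow equals outflow.

Yes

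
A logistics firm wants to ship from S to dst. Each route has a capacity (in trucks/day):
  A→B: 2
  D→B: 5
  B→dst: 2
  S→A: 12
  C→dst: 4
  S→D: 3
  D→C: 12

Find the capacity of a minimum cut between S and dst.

5

Max flow = 5 (via 2 augmenting paths).
In the residual at optimum, the set reachable from S is {A, S}.
Cut edges: S→D (cap 3), A→B (cap 2). Sum = 5.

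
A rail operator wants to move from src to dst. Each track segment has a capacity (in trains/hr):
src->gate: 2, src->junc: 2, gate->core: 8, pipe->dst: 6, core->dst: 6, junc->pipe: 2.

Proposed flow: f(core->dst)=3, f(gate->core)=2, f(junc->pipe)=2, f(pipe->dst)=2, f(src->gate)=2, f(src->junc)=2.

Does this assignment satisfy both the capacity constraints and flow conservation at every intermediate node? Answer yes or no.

Conservation fails at core: inflow 2 ≠ outflow 3.

No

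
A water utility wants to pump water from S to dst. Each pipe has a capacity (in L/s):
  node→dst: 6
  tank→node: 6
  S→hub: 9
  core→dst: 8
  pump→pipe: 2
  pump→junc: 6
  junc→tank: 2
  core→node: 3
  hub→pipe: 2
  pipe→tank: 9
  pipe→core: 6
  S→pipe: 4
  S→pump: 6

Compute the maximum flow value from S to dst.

Augment S→pipe→core→dst: bottleneck 4. Total 4.
Augment S→pump→pipe→core→dst: bottleneck 2. Total 6.
Augment S→pump→junc→tank→node→dst: bottleneck 2. Total 8.
Augment S→hub→pipe→tank→node→dst: bottleneck 2. Total 10.
No augmenting path remains in the residual graph.

10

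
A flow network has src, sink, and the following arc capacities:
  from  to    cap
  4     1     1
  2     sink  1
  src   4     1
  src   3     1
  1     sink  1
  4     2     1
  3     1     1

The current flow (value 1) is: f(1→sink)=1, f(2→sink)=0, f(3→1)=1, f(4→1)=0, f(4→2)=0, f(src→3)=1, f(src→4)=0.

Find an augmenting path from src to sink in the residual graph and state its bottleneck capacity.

src→4→2→sink, bottleneck 1

Residual along src→4→2→sink: src→4: 1, 4→2: 1, 2→sink: 1.
Bottleneck = min = 1.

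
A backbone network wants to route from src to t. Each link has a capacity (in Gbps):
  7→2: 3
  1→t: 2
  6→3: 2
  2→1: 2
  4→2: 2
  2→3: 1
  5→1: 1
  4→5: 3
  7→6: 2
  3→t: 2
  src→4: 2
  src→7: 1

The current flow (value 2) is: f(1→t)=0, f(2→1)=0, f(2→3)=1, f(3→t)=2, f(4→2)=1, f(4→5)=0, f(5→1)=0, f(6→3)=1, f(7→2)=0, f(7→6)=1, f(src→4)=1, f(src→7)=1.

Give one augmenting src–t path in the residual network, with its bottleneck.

src→4→2→1→t, bottleneck 1

Residual along src→4→2→1→t: src→4: 1, 4→2: 1, 2→1: 2, 1→t: 2.
Bottleneck = min = 1.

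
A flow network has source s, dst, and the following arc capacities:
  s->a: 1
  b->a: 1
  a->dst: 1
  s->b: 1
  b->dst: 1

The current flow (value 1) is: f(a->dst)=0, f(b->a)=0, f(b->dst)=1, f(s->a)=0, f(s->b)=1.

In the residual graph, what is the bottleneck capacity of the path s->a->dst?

1

Residual capacities along the path: s->a: 1, a->dst: 1.
Minimum is 1.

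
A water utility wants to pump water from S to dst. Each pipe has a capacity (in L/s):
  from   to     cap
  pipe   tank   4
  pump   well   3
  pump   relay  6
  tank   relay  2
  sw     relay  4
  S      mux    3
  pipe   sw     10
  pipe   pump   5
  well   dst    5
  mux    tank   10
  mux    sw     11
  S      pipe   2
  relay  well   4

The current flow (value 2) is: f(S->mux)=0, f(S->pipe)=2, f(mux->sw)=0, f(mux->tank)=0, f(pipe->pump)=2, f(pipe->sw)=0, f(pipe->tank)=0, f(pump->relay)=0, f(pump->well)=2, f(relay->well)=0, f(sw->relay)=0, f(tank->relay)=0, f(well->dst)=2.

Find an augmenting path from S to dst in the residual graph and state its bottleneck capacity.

S->mux->sw->relay->well->dst, bottleneck 3

Residual along S->mux->sw->relay->well->dst: S->mux: 3, mux->sw: 11, sw->relay: 4, relay->well: 4, well->dst: 3.
Bottleneck = min = 3.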